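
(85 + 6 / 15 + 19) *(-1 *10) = -1044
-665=-665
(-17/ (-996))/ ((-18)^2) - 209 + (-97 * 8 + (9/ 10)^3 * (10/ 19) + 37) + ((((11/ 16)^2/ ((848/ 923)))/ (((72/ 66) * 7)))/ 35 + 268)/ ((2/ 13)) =647645041298270489/ 815266993766400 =794.40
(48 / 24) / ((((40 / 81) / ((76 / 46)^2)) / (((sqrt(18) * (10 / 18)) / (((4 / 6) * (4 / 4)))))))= 29241 * sqrt(2) / 1058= 39.09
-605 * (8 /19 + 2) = -27830 /19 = -1464.74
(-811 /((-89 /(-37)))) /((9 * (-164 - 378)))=30007 /434142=0.07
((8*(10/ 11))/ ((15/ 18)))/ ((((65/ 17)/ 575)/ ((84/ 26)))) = 7882560/ 1859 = 4240.22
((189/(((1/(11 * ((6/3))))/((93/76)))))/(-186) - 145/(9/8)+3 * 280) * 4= 467689/171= 2735.02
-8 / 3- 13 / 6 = -29 / 6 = -4.83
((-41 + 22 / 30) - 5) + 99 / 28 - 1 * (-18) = -9967 / 420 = -23.73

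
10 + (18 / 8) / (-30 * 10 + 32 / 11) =130621 / 13072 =9.99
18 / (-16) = -9 / 8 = -1.12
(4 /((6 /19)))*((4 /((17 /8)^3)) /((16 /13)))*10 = 632320 /14739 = 42.90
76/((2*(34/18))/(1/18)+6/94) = 3572/3199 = 1.12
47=47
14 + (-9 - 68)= -63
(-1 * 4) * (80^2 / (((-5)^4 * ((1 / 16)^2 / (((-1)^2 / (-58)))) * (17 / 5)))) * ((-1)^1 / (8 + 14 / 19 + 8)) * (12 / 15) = -4980736 / 1959675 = -2.54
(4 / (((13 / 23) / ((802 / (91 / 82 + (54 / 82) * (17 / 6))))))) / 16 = 378143 / 3172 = 119.21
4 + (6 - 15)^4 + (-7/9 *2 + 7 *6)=59449/9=6605.44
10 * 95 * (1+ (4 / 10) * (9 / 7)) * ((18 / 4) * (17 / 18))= 85595 / 14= 6113.93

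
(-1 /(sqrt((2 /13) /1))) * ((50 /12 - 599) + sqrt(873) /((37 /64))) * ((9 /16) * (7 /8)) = -189 * sqrt(2522) /148 + 74949 * sqrt(26) /512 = 682.29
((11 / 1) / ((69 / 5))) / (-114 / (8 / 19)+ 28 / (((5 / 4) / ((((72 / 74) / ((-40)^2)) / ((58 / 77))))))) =-29507500 / 10022089437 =-0.00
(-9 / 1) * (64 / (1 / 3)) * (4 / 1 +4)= -13824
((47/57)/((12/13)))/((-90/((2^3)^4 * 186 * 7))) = -135769088/2565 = -52931.42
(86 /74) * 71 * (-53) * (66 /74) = -5339697 /1369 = -3900.44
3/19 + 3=60/19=3.16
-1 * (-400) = 400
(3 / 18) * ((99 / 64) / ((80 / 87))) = 2871 / 10240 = 0.28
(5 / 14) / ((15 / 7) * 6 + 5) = 1 / 50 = 0.02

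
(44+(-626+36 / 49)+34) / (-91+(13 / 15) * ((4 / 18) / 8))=14480640 / 2407223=6.02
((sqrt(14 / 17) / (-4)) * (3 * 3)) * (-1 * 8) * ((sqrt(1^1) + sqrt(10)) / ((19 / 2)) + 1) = 72 * sqrt(595) / 323 + 378 * sqrt(238) / 323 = 23.49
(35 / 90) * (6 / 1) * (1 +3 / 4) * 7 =343 / 12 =28.58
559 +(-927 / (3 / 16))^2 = 24443695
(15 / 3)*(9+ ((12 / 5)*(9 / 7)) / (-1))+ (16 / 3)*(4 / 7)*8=1133 / 21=53.95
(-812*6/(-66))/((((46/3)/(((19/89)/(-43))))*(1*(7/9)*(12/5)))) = -0.01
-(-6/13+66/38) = -1.28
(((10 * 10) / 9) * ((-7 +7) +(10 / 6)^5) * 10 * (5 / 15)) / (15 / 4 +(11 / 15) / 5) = 312500000 / 2556603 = 122.23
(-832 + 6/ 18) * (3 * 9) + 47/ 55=-1234978/ 55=-22454.15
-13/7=-1.86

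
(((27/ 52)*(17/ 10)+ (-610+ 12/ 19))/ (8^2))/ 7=-6011839/ 4426240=-1.36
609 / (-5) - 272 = -1969 / 5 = -393.80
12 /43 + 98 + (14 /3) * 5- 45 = 9883 /129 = 76.61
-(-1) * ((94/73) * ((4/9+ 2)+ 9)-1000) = -647318/657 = -985.26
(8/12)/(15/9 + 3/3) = 0.25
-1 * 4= -4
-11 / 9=-1.22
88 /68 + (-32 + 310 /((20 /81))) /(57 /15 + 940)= 415631 /160446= 2.59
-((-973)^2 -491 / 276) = -261296713 / 276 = -946727.22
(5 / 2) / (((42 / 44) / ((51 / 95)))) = 187 / 133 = 1.41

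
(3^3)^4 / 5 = 531441 / 5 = 106288.20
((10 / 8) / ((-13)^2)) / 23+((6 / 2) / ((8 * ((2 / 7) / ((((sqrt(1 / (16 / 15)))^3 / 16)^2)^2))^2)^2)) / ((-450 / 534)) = 1870722095783555175998016413522511765987382961649905 / 5817197429048544914491108295442628707740272429616857088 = 0.00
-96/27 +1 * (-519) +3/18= -9403/18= -522.39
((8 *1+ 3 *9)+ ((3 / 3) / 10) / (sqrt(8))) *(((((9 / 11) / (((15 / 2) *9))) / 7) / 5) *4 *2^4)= 16 *sqrt(2) / 28875+ 128 / 165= 0.78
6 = 6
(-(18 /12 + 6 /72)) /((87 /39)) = -247 /348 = -0.71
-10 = -10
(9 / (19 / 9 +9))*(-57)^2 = 263169 / 100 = 2631.69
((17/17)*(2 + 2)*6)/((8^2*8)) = 3/64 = 0.05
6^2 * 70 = 2520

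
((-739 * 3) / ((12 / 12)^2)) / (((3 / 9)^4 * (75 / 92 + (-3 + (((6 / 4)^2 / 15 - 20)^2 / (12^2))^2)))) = -13703247912960000 / 404616288263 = -33867.27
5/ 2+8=21/ 2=10.50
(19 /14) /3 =19 /42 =0.45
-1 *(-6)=6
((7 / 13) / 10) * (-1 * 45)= -63 / 26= -2.42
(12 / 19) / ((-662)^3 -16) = -1 / 459352778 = -0.00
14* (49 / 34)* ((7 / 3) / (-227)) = -2401 / 11577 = -0.21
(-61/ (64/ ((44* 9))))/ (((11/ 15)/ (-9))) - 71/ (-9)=668171/ 144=4640.08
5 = 5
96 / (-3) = -32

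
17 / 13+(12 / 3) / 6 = 77 / 39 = 1.97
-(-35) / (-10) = -7 / 2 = -3.50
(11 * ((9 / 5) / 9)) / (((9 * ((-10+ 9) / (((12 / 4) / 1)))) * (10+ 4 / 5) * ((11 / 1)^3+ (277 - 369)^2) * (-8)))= 11 / 12694320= 0.00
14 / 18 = 7 / 9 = 0.78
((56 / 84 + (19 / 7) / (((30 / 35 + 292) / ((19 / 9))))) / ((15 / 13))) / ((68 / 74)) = 6089941 / 9409500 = 0.65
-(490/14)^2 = -1225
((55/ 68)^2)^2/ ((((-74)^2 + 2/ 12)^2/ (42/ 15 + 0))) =952875/ 23846031265568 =0.00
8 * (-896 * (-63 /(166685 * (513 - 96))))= 0.01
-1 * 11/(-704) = 1/64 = 0.02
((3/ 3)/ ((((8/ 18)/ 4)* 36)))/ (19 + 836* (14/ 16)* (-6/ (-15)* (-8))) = -5/ 46436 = -0.00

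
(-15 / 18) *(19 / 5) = -19 / 6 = -3.17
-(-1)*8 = 8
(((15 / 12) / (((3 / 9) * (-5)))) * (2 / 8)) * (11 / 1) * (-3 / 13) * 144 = 891 / 13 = 68.54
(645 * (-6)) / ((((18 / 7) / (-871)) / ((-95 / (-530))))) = 24906245 / 106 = 234964.58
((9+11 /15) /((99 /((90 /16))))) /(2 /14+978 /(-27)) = -1533 /100012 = -0.02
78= 78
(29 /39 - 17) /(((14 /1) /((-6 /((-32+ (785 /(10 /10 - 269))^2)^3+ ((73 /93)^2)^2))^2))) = -2922278649299875035000058374968657746269101359104 /11536040930399625378842776981794206889623744446219983739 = -0.00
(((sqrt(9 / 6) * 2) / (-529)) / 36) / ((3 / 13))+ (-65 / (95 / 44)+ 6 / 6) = -553 / 19 - 13 * sqrt(6) / 57132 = -29.11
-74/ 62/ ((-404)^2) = -37/ 5059696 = -0.00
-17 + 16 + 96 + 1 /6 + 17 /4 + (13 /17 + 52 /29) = 603281 /5916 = 101.97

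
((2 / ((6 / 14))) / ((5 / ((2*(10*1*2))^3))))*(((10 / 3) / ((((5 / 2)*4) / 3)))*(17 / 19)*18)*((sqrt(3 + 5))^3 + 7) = 127948800 / 19 + 292454400*sqrt(2) / 19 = 28502198.89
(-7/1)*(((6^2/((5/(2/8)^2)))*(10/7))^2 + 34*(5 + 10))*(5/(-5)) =100041/28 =3572.89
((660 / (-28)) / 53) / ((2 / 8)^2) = -2640 / 371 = -7.12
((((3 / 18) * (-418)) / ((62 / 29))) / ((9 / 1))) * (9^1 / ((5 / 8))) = -24244 / 465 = -52.14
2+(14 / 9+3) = 59 / 9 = 6.56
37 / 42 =0.88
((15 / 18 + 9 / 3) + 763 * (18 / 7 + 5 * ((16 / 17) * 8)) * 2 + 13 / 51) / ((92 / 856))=13134785 / 23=571077.61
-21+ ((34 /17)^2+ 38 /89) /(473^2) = -418149107 /19911881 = -21.00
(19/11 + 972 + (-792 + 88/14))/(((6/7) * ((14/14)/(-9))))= -43431/22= -1974.14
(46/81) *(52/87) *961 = 2298712/7047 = 326.20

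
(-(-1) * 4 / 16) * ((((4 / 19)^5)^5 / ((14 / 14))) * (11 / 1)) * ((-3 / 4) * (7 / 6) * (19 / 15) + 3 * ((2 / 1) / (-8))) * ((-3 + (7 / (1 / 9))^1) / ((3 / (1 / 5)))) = -345229058935619584 / 1396147435323841343049144154207485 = -0.00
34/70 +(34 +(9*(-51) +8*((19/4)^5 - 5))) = 84582441/4480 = 18880.01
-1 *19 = -19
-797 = -797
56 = 56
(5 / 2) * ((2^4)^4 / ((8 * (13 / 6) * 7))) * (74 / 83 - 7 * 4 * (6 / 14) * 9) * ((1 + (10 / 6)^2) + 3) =-3173171200 / 3237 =-980281.50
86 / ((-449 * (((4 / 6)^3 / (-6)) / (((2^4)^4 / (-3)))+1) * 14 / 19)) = -0.26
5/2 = 2.50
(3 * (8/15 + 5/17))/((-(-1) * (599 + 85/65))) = 2743/663340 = 0.00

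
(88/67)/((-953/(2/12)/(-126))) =1848/63851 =0.03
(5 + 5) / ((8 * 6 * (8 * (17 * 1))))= 5 / 3264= 0.00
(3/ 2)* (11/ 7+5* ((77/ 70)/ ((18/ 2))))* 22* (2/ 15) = 605/ 63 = 9.60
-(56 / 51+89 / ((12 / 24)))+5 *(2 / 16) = -72817 / 408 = -178.47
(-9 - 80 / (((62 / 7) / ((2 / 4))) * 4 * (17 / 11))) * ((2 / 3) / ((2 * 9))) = -5128 / 14229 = -0.36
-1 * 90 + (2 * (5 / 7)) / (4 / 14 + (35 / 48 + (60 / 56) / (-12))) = -27510 / 311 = -88.46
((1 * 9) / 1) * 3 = 27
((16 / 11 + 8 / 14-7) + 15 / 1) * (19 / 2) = 7334 / 77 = 95.25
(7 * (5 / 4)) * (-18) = -315 / 2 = -157.50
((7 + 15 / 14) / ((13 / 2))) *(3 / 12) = 113 / 364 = 0.31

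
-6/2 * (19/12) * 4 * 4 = -76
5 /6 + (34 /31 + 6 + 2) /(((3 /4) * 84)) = 1273 /1302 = 0.98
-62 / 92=-31 / 46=-0.67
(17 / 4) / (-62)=-17 / 248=-0.07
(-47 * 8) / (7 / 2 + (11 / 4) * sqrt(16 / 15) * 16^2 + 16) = 439920 / 31696609 - 4235264 * sqrt(15) / 31696609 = -0.50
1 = 1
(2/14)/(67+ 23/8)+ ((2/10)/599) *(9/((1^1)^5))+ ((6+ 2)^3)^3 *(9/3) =4718867817490217/11719435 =402653184.01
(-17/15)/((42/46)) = -391/315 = -1.24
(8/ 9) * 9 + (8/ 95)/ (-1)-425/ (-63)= 87751/ 5985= 14.66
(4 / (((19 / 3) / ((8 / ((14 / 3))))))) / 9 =16 / 133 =0.12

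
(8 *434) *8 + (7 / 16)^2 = 7110705 / 256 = 27776.19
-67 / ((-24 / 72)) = 201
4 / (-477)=-4 / 477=-0.01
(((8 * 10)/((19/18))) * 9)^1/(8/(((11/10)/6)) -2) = 71280/4351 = 16.38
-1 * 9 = -9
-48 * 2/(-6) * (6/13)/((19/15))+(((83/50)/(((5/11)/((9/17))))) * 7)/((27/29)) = 64138733/3149250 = 20.37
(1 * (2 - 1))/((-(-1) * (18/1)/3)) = 1/6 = 0.17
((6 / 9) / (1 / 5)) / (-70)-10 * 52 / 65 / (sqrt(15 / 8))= -16 * sqrt(30) / 15-1 / 21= -5.89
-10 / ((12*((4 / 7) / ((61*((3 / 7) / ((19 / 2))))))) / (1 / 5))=-61 / 76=-0.80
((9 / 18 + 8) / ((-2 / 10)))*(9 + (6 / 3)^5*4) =-5822.50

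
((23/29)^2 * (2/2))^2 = 279841/707281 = 0.40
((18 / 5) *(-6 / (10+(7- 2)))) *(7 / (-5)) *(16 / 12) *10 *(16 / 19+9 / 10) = 111216 / 2375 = 46.83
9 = 9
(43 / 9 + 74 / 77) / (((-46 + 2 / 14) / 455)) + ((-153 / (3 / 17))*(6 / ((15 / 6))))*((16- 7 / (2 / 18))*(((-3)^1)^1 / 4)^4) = 314096829253 / 10169280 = 30886.83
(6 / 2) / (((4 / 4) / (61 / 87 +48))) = 4237 / 29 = 146.10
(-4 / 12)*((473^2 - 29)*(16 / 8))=-447400 / 3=-149133.33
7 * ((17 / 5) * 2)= 238 / 5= 47.60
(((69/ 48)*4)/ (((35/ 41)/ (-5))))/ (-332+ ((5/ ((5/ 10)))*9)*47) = -943/ 109144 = -0.01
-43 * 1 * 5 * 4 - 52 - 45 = -957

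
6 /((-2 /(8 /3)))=-8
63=63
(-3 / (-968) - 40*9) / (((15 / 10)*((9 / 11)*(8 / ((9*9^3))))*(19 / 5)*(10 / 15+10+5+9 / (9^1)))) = -254039733 / 66880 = -3798.44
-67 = -67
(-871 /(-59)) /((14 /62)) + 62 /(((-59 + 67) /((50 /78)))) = 4532231 /64428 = 70.35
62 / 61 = 1.02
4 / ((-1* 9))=-4 / 9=-0.44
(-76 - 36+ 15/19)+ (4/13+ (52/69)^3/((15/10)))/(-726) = -9827005322371/88363336347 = -111.21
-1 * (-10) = 10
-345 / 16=-21.56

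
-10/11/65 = -2/143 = -0.01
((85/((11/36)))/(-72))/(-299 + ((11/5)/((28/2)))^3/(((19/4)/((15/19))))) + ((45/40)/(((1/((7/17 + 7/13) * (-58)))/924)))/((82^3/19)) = -2433199322082387215/1240618057537744028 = -1.96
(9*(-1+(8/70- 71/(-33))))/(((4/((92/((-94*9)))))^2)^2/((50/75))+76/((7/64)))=613691313/147949443661580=0.00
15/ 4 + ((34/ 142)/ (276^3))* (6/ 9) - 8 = -9516248695/ 2239117344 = -4.25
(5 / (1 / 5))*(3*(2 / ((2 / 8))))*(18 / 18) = 600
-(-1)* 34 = 34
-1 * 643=-643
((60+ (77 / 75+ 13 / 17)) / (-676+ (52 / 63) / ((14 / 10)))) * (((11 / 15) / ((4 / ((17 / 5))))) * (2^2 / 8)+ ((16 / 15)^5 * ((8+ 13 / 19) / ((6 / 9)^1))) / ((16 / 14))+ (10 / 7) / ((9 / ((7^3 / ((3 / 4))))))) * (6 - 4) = -1523856329191 / 93952625000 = -16.22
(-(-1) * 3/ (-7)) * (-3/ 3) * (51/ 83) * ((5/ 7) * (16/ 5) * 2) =4896/ 4067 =1.20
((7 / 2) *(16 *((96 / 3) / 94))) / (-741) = -896 / 34827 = -0.03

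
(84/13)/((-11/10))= -840/143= -5.87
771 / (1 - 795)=-771 / 794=-0.97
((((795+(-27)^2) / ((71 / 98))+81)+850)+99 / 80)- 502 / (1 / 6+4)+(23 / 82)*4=3395889633 / 1164400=2916.43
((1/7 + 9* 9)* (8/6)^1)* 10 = 1081.90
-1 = -1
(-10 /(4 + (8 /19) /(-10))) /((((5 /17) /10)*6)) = -8075 /564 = -14.32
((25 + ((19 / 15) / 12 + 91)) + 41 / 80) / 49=2399 / 1008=2.38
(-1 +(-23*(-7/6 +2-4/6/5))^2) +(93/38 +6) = 506649/1900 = 266.66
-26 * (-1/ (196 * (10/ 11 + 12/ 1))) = 143/ 13916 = 0.01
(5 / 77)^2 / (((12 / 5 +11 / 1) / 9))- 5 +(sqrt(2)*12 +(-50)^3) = -49657360090 / 397243 +12*sqrt(2) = -124988.03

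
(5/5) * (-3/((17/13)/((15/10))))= -117/34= -3.44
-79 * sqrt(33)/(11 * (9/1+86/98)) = -3871 * sqrt(33)/5324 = -4.18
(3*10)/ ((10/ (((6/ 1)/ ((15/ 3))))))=18/ 5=3.60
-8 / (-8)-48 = -47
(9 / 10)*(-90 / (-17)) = 81 / 17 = 4.76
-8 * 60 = -480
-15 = -15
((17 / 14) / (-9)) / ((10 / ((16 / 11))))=-68 / 3465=-0.02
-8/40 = -1/5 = -0.20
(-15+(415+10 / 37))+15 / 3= 14995 / 37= 405.27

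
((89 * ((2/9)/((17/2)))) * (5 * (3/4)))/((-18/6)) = -445/153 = -2.91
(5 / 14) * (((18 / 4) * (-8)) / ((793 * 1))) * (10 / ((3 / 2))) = -600 / 5551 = -0.11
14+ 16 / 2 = 22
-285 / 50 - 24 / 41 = -2577 / 410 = -6.29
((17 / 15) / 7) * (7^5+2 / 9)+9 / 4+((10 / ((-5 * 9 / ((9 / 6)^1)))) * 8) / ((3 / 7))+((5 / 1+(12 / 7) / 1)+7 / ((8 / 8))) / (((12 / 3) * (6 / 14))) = 2060249 / 756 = 2725.20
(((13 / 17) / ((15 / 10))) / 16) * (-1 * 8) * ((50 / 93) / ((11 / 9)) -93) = 136773 / 5797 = 23.59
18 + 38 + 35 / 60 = 56.58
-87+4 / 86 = -3739 / 43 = -86.95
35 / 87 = 0.40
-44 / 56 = -11 / 14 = -0.79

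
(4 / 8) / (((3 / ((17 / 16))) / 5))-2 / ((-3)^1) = 149 / 96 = 1.55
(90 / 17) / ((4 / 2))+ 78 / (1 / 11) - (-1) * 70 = 15821 / 17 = 930.65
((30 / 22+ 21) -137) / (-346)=1261 / 3806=0.33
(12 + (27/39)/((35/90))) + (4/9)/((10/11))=58432/4095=14.27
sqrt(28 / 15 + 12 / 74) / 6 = sqrt(624930) / 3330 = 0.24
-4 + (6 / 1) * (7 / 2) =17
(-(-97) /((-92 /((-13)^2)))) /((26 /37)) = -46657 /184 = -253.57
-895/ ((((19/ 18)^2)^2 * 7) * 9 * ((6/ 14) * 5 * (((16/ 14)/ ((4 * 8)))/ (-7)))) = 136406592/ 130321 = 1046.70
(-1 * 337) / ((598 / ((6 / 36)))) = -337 / 3588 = -0.09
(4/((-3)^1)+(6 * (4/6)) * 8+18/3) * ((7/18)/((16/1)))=385/432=0.89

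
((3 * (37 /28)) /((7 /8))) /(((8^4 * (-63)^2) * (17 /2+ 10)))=1 /66382848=0.00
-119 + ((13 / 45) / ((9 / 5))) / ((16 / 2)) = -118.98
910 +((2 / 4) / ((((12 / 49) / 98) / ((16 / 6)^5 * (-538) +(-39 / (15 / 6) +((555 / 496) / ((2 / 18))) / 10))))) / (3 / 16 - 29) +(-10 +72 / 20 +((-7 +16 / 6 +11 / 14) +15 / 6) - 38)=1472434308460673 / 2917078920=504763.27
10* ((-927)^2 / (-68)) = -4296645 / 34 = -126371.91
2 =2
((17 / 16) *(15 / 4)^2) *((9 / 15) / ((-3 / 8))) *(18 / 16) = -6885 / 256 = -26.89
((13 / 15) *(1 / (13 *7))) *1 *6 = 2 / 35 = 0.06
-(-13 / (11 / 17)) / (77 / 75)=16575 / 847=19.57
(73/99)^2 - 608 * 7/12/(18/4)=-767135/9801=-78.27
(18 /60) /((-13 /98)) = -147 /65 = -2.26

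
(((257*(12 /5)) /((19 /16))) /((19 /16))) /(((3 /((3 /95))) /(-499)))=-393962496 /171475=-2297.49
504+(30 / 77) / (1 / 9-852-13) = 151040601 / 299684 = 504.00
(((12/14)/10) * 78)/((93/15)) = 1.08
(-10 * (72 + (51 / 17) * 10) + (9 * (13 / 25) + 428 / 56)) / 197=-352687 / 68950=-5.12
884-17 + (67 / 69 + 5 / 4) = 239905 / 276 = 869.22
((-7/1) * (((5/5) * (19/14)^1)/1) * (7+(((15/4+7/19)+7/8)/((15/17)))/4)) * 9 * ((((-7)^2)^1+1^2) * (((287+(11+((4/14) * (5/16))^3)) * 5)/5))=-60243669028485/5619712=-10720063.42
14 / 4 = 7 / 2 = 3.50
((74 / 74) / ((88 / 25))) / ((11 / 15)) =375 / 968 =0.39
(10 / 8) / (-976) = -5 / 3904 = -0.00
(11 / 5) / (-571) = -11 / 2855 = -0.00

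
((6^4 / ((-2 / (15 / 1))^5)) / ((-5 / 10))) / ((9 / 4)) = 27337500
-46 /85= -0.54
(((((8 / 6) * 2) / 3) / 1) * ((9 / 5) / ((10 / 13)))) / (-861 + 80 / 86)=-0.00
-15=-15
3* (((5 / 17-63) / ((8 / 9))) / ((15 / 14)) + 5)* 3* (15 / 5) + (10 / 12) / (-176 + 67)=-45659386 / 27795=-1642.72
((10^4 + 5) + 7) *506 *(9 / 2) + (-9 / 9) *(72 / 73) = 1664204580 / 73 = 22797323.01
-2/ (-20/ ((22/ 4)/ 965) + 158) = 11/ 18431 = 0.00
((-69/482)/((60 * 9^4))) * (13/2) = -0.00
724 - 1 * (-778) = 1502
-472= -472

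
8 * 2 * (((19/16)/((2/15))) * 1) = 285/2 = 142.50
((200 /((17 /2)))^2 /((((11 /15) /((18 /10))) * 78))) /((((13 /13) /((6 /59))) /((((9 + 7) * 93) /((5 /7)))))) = 8999424000 /2438293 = 3690.87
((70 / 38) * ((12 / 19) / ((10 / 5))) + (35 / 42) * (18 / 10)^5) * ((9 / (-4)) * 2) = -66312567 / 902500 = -73.48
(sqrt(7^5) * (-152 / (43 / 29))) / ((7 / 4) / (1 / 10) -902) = 14896 * sqrt(7) / 2623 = 15.03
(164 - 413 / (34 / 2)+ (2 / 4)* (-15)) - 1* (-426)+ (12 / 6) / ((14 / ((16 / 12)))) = 398695 / 714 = 558.40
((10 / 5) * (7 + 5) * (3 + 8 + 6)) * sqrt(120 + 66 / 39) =408 * sqrt(20566) / 13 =4500.82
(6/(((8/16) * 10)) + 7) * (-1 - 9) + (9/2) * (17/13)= -1979/26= -76.12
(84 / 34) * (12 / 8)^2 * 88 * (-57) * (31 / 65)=-14694372 / 1105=-13298.07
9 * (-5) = -45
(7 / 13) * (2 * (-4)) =-56 / 13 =-4.31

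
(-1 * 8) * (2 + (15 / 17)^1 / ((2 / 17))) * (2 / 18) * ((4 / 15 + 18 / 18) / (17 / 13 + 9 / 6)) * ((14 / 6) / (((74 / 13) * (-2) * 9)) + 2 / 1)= -74158786 / 9845145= -7.53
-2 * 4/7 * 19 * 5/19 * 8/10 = -32/7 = -4.57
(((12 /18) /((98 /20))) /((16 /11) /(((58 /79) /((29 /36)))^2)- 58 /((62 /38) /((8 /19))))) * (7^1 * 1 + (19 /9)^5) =-15764795552 /31296418335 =-0.50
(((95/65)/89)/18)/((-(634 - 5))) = -19/13099554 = -0.00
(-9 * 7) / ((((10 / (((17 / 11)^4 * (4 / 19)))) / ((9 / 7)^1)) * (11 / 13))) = -11.50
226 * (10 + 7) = 3842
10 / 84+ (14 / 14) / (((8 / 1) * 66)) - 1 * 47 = -57755 / 1232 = -46.88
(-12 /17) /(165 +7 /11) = -0.00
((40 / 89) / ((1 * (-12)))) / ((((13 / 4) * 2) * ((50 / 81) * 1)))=-54 / 5785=-0.01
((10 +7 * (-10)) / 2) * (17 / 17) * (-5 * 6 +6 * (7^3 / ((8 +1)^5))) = 5898040 / 6561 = 898.95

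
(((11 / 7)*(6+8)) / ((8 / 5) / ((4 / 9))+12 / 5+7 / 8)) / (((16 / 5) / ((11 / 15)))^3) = 1331 / 34560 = 0.04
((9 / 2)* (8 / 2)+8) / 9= 26 / 9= 2.89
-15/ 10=-1.50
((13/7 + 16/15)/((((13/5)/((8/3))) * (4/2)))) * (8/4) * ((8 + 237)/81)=85960/9477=9.07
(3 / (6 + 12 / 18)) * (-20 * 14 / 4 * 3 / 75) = -1.26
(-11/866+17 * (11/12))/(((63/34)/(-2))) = -1375385/81837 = -16.81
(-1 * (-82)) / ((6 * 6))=41 / 18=2.28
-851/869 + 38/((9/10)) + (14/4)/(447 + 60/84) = 2022195577/49022028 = 41.25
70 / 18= 35 / 9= 3.89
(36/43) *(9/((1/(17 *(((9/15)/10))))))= 7.69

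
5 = 5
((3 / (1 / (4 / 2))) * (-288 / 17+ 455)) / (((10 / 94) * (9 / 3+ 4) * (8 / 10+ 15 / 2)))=4200108 / 9877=425.24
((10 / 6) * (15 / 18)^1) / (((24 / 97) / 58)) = 70325 / 216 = 325.58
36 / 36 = 1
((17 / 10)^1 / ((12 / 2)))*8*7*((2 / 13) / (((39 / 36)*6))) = 952 / 2535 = 0.38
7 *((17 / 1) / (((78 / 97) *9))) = 11543 / 702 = 16.44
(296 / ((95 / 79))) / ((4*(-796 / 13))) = -37999 / 37810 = -1.00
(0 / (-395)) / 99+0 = 0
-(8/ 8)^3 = -1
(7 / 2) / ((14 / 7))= 1.75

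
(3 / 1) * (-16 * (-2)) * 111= 10656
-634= -634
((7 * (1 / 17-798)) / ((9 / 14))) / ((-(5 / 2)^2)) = 1063496 / 765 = 1390.19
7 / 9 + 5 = 52 / 9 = 5.78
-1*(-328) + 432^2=186952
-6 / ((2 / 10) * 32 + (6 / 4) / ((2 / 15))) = -120 / 353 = -0.34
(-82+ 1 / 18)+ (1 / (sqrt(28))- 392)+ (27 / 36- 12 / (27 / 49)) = -17819 / 36+ sqrt(7) / 14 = -494.78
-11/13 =-0.85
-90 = -90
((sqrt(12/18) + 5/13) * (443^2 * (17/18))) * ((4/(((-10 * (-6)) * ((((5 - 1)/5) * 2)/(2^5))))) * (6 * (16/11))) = 1067594560/1287 + 213518912 * sqrt(6)/297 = 2590506.26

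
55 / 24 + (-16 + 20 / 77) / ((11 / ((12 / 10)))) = 0.57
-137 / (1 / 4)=-548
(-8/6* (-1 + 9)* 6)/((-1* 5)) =64/5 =12.80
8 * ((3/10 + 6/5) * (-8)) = -96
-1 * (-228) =228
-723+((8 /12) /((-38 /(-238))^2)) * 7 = -584755 /1083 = -539.94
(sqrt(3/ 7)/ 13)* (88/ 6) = 44* sqrt(21)/ 273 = 0.74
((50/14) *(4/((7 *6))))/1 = 50/147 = 0.34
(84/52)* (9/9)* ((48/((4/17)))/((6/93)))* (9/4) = 298809/26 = 11492.65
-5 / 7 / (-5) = 1 / 7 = 0.14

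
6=6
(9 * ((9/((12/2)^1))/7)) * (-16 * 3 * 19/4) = -3078/7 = -439.71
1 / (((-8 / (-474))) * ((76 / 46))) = 5451 / 152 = 35.86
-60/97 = -0.62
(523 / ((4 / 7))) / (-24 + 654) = 523 / 360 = 1.45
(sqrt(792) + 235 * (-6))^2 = 1988892 -16920 * sqrt(22) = 1909530.17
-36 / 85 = -0.42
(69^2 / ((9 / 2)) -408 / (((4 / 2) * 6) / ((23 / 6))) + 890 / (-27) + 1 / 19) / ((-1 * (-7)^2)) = -459010 / 25137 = -18.26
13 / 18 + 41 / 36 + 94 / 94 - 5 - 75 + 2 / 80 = -27761 / 360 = -77.11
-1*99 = -99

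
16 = 16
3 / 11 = 0.27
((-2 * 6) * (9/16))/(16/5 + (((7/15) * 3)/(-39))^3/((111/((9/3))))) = -7407460125/3511683428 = -2.11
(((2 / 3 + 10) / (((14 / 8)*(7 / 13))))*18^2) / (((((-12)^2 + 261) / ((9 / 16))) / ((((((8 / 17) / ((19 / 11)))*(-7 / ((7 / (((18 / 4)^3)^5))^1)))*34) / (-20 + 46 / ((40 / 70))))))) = -8029754151691311 / 1638560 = -4900494429.07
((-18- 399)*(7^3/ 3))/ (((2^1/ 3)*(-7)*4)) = 20433/ 8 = 2554.12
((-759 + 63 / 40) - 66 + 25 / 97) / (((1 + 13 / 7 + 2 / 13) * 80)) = -290643899 / 85049600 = -3.42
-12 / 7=-1.71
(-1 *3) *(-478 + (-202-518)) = 3594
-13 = -13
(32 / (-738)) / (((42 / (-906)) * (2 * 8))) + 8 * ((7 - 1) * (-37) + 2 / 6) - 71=-4763762 / 2583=-1844.27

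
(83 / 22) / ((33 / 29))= 2407 / 726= 3.32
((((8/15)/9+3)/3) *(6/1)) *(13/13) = 826/135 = 6.12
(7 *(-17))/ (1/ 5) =-595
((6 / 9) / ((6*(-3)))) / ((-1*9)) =1 / 243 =0.00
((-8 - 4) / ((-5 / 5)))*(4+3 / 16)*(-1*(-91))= 18291 / 4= 4572.75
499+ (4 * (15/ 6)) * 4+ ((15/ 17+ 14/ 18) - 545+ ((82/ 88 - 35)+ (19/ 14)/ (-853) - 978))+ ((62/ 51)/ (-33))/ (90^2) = -82734183322277/ 81398463300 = -1016.41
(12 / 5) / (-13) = -12 / 65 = -0.18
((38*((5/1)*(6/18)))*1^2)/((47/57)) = 3610/47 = 76.81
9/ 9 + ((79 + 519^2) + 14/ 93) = 25058027/ 93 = 269441.15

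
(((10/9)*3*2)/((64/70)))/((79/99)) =5775/632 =9.14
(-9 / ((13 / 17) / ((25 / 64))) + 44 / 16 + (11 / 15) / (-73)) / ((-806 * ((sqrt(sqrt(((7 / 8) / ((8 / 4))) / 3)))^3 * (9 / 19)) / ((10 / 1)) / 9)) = 32151173 * 3^(3 / 4) * 7^(1 / 4) / 64251096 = 1.86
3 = 3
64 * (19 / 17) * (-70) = -85120 / 17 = -5007.06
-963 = -963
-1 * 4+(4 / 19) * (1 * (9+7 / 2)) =-26 / 19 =-1.37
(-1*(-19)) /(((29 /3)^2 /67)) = 11457 /841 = 13.62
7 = 7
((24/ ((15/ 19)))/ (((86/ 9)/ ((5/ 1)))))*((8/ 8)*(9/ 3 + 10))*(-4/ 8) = -4446/ 43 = -103.40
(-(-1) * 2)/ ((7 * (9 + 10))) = 2/ 133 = 0.02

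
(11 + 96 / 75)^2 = 94249 / 625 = 150.80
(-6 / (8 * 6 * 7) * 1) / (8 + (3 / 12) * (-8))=-1 / 336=-0.00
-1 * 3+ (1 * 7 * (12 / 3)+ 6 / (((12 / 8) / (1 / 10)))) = 127 / 5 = 25.40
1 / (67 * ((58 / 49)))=49 / 3886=0.01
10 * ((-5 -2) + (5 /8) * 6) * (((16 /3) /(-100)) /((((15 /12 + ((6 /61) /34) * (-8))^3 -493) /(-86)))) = 159583520774912 /525804896212305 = 0.30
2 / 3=0.67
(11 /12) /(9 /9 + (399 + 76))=0.00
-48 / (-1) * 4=192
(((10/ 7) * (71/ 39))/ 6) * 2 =710/ 819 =0.87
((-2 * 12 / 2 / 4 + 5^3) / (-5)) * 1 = -122 / 5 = -24.40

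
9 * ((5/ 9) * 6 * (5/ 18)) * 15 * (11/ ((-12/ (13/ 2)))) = -17875/ 24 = -744.79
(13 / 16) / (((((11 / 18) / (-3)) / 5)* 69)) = -585 / 2024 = -0.29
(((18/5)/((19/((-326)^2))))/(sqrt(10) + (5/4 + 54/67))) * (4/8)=-825977072/230355 + 7633167424 * sqrt(10)/4376745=1929.43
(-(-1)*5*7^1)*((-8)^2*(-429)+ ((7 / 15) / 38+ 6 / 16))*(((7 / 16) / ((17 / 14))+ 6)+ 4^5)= -61403347773691 / 62016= -990121061.88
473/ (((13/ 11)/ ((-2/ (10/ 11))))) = -880.51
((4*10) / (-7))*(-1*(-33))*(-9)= 11880 / 7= 1697.14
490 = 490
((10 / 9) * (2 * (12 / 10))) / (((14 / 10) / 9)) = 120 / 7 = 17.14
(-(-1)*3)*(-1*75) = -225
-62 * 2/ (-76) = 1.63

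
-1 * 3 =-3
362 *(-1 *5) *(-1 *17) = 30770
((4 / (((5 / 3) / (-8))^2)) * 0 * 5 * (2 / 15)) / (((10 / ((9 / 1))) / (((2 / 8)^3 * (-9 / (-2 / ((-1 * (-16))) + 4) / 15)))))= 0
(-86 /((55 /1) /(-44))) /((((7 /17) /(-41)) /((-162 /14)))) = 19421208 /245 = 79270.24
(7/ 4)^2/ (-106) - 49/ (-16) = 5145/ 1696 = 3.03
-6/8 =-3/4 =-0.75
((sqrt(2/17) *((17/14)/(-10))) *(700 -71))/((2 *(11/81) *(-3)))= 16983 *sqrt(34)/3080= 32.15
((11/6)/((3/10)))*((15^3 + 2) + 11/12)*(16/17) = 8917700/459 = 19428.54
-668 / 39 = -17.13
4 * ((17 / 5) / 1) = 68 / 5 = 13.60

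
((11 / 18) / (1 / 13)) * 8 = 572 / 9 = 63.56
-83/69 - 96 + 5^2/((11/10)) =-74.48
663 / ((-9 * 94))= -221 / 282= -0.78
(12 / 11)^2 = 144 / 121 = 1.19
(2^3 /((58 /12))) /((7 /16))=768 /203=3.78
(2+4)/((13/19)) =114/13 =8.77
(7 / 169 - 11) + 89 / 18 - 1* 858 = -2628331 / 3042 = -864.01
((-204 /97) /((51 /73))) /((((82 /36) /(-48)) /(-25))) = -6307200 /3977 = -1585.92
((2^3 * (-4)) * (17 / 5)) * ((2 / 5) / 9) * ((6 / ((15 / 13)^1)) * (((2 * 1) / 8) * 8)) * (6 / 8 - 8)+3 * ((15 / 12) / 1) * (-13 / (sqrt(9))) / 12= 6538441 / 18000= 363.25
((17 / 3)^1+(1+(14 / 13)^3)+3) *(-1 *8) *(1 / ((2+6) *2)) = -71945 / 13182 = -5.46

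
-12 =-12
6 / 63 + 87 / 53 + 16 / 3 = 2623 / 371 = 7.07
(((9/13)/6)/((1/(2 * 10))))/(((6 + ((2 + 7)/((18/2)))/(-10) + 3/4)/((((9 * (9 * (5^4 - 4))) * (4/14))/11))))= 60361200/133133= 453.39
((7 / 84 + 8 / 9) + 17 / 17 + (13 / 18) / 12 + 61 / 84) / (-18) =-0.15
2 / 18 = 1 / 9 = 0.11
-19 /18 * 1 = -1.06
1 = 1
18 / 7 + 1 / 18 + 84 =10915 / 126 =86.63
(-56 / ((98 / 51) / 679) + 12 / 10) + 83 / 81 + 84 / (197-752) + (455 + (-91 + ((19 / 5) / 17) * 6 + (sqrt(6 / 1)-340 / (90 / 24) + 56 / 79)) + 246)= -387696140341 / 20124855 + sqrt(6)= -19262.09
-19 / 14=-1.36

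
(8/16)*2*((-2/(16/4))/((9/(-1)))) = 0.06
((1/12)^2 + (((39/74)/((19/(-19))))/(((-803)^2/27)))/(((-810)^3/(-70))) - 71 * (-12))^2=2845849680000278227957476375014449/3920357635324440306971040000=725915.83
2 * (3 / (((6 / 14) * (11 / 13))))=16.55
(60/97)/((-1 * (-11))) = 0.06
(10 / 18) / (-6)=-5 / 54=-0.09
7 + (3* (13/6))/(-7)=6.07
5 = 5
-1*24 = -24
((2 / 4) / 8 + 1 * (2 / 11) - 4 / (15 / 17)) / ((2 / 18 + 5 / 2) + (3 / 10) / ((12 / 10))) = -33969 / 22660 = -1.50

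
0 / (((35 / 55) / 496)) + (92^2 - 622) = 7842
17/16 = 1.06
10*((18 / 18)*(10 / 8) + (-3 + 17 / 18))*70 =-5075 / 9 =-563.89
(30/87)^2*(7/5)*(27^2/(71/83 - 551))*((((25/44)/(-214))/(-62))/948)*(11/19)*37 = -652971375/3059123934387424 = -0.00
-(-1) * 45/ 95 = 9/ 19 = 0.47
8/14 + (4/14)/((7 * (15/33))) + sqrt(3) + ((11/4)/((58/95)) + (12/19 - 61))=-59616909/1079960 + sqrt(3)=-53.47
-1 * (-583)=583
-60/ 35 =-12/ 7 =-1.71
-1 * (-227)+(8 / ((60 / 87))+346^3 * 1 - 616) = 207106793 / 5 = 41421358.60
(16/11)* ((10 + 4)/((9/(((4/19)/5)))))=896/9405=0.10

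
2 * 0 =0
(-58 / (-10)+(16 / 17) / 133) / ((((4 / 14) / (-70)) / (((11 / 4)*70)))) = -176924055 / 646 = -273876.25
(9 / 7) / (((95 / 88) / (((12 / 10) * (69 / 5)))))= 327888 / 16625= 19.72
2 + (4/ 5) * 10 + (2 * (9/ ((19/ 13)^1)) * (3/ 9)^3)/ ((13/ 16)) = 602/ 57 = 10.56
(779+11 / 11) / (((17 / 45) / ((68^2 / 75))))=127296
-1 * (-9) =9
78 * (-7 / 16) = -273 / 8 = -34.12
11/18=0.61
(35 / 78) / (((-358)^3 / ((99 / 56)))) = -165 / 9543604096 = -0.00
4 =4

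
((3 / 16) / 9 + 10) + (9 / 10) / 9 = 2429 / 240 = 10.12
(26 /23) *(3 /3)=26 /23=1.13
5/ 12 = 0.42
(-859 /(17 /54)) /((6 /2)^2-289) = 23193 /2380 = 9.74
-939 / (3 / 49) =-15337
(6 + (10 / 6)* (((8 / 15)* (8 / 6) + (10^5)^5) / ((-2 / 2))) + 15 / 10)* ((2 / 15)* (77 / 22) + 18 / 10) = -15299999999999999999999994203 / 405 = -37777777777777777777777760.00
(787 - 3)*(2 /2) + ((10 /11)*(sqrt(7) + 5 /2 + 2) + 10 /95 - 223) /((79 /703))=-1010714 /869 + 7030*sqrt(7) /869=-1141.67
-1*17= -17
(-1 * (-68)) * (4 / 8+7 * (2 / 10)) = 129.20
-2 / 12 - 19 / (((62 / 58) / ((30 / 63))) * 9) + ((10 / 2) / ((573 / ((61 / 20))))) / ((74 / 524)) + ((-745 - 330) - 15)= -1090.92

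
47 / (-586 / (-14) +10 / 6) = 987 / 914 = 1.08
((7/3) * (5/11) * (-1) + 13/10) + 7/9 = 1007/990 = 1.02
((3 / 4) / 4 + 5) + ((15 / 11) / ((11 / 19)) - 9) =-2821 / 1936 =-1.46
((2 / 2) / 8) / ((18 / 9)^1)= 1 / 16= 0.06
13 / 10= 1.30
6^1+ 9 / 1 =15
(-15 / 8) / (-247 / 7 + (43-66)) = 35 / 1088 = 0.03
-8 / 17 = -0.47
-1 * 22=-22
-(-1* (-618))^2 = -381924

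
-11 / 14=-0.79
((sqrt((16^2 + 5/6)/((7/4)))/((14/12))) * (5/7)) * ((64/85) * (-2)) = -256 * sqrt(64722)/5831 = -11.17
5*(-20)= -100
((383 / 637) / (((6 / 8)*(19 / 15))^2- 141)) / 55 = -30640 / 392665273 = -0.00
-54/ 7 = -7.71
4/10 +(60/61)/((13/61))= 326/65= 5.02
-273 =-273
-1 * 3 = -3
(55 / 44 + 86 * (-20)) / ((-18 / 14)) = 1336.81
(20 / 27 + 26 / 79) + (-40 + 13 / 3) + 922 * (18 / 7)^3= 11444051147 / 731619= 15642.09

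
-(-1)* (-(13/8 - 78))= 76.38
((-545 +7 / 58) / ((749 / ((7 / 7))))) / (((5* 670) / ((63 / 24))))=-94809 / 166320800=-0.00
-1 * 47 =-47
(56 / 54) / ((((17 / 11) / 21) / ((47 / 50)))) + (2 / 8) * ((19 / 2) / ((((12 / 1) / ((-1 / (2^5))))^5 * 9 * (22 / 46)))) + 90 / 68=40946439877444840067 / 2810413568124518400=14.57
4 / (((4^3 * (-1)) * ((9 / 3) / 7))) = -0.15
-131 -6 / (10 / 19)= -712 / 5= -142.40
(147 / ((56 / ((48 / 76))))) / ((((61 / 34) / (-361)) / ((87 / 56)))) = -252909 / 488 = -518.26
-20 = -20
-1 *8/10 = -4/5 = -0.80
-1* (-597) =597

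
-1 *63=-63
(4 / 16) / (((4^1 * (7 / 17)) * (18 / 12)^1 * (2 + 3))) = 17 / 840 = 0.02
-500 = -500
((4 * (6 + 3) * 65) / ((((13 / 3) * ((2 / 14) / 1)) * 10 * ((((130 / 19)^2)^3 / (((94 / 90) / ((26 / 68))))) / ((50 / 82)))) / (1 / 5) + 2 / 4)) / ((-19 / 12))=-777749827065120 / 1003349049957612433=-0.00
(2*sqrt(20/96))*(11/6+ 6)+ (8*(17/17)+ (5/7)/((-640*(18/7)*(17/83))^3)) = 15.15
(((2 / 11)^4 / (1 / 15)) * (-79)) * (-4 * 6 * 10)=4550400 / 14641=310.80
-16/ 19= -0.84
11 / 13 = 0.85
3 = 3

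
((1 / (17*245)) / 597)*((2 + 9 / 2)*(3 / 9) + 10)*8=292 / 7459515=0.00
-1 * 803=-803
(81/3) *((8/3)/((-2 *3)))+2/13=-154/13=-11.85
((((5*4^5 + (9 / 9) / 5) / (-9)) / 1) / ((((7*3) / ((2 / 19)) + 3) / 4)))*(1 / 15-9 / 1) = 27444272 / 273375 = 100.39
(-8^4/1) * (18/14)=-36864/7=-5266.29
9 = 9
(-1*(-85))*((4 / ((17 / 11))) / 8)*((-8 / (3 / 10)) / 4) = -550 / 3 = -183.33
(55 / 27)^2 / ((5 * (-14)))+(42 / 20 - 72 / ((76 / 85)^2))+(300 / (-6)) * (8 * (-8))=57328336943 / 18421830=3111.98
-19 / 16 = -1.19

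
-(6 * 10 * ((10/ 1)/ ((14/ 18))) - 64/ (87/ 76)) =-435752/ 609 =-715.52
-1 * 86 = -86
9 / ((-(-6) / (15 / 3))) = 7.50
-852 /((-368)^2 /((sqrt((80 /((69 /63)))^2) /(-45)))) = 497 /48668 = 0.01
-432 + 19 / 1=-413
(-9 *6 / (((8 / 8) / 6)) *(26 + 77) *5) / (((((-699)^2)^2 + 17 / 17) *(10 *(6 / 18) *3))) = -8343 / 119365468601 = -0.00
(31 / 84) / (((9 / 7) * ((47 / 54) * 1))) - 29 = -2695 / 94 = -28.67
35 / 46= 0.76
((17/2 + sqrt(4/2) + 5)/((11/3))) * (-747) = -60507/22 - 2241 * sqrt(2)/11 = -3038.43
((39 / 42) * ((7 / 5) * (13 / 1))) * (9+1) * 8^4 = 692224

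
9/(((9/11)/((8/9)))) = 88/9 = 9.78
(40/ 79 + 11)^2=826281/ 6241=132.40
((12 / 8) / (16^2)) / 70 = 3 / 35840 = 0.00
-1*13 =-13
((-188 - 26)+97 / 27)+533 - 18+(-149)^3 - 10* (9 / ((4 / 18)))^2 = -179498533 / 54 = -3324046.91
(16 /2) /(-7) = -8 /7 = -1.14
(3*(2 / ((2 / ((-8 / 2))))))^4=20736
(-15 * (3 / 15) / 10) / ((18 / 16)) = -4 / 15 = -0.27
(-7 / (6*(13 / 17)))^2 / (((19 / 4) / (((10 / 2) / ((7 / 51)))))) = 171955 / 9633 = 17.85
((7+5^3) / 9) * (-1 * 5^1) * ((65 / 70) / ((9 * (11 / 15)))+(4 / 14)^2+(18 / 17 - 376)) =206012930 / 7497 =27479.38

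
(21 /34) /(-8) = -21 /272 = -0.08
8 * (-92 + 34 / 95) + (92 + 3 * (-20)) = -66608 / 95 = -701.14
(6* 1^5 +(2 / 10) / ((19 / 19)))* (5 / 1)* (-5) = -155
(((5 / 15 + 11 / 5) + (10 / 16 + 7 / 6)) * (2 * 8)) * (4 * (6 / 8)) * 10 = 2076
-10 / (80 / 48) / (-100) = 3 / 50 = 0.06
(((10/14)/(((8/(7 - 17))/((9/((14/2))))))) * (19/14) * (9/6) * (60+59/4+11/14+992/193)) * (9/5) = -10064390535/29657152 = -339.36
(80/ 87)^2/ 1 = 6400/ 7569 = 0.85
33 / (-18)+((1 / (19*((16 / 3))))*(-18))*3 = -1079 / 456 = -2.37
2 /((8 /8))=2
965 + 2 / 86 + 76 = 44764 / 43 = 1041.02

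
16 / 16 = 1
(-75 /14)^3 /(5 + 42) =-421875 /128968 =-3.27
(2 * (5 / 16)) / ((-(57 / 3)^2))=-5 / 2888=-0.00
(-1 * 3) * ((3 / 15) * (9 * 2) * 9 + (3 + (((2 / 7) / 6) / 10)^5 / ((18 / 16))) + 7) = -127.20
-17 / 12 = -1.42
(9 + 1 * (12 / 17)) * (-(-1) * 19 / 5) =627 / 17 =36.88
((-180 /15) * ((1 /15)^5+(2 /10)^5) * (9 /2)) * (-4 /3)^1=1952 /84375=0.02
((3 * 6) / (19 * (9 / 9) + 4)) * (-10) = -180 / 23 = -7.83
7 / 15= 0.47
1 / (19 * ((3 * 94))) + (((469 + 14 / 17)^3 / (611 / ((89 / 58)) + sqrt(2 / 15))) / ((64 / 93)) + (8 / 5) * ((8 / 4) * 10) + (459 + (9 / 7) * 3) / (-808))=2123159712467120098673690251 / 5609422747058419942464- 375330636358141359 * sqrt(30) / 5923195123957376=378151.72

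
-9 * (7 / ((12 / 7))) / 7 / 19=-21 / 76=-0.28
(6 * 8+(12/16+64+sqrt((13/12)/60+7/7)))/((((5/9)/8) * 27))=2 * sqrt(3665)/225+902/15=60.67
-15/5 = -3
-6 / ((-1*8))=3 / 4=0.75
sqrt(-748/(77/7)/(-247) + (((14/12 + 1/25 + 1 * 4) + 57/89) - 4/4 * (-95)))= sqrt(43980876731454)/659490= 10.06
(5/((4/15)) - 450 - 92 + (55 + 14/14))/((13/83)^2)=-12875541/676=-19046.66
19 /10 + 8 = 99 /10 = 9.90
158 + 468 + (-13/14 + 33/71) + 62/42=1869751/2982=627.01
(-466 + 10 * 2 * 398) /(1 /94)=704436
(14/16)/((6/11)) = 77/48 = 1.60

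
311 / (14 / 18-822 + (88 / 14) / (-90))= -97965 / 258707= -0.38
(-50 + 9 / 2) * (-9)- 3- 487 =-161 / 2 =-80.50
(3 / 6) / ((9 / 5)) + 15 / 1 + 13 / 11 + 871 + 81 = 191755 / 198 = 968.46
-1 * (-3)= 3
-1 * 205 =-205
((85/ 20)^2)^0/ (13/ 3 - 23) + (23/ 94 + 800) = 2106103/ 2632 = 800.19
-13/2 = -6.50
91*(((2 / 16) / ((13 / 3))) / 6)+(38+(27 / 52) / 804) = 267837 / 6968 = 38.44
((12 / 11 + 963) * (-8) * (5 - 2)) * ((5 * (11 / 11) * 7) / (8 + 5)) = -8908200 / 143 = -62295.10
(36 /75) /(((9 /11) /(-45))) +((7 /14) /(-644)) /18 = -3060293 /115920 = -26.40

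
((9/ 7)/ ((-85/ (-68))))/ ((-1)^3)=-36/ 35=-1.03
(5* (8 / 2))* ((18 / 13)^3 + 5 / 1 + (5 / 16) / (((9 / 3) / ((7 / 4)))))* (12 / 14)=134.35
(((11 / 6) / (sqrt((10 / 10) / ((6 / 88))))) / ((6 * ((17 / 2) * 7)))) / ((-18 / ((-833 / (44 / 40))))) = 0.06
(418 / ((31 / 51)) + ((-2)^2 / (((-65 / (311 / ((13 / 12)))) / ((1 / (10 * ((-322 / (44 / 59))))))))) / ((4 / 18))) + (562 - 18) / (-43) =36113307179438 / 53497655575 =675.04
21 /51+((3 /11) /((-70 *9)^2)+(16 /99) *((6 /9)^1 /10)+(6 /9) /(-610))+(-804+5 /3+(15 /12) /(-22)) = -73350784417 /91463400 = -801.97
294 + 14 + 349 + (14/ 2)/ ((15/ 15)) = 664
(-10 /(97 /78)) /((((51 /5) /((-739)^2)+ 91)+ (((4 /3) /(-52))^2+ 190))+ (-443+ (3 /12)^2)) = 51832562558400 /1043819555982883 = 0.05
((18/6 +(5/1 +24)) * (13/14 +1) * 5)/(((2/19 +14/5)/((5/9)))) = 9500/161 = 59.01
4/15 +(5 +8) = 199/15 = 13.27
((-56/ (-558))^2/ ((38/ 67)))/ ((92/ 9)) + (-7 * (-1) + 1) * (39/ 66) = 196612102/ 41575743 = 4.73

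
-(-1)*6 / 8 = 3 / 4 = 0.75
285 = 285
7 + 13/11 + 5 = 145/11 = 13.18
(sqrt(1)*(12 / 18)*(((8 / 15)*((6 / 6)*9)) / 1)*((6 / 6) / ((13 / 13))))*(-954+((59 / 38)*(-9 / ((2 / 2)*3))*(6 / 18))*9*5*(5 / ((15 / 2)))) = -304176 / 95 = -3201.85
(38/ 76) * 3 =3/ 2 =1.50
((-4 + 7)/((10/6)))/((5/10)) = 18/5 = 3.60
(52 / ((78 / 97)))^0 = 1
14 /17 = 0.82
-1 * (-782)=782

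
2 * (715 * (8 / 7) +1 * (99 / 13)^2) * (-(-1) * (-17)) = -29754.66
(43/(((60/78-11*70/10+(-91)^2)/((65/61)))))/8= 36335/52051056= 0.00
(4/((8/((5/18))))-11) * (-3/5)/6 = 391/360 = 1.09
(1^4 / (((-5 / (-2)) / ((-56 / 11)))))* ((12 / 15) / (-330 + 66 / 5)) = 28 / 5445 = 0.01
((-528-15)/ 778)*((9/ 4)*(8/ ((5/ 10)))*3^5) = -2375082/ 389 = -6105.61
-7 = -7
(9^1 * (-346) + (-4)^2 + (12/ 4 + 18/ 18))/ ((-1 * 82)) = 1547/ 41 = 37.73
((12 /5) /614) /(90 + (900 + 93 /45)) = 18 /4568467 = 0.00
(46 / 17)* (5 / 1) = 230 / 17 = 13.53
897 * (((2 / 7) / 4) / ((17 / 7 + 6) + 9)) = 897 / 244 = 3.68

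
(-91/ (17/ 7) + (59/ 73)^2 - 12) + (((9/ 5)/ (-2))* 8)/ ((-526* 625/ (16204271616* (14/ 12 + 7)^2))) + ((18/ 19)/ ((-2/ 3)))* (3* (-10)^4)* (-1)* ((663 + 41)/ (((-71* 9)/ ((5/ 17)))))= 2375985751547405004656/ 100441308409375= 23655463.96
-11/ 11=-1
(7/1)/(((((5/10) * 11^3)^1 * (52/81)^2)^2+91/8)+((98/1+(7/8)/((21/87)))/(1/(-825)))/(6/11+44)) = 236240404848/2475647219888779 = 0.00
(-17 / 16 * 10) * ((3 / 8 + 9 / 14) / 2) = -4845 / 896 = -5.41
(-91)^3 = -753571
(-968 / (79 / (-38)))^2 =1353062656 / 6241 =216802.22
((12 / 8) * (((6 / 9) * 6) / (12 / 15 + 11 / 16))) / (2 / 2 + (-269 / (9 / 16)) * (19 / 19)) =-864 / 102221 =-0.01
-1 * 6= -6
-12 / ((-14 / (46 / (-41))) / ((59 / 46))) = -354 / 287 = -1.23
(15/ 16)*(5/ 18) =25/ 96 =0.26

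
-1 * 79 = -79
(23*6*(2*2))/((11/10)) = 5520/11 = 501.82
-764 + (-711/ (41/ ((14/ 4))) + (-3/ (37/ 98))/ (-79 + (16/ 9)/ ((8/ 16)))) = -242675129/ 294298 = -824.59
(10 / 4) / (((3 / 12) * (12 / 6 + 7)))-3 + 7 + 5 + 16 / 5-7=284 / 45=6.31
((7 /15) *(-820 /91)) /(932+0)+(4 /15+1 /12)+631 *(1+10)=1261520129 /181740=6941.35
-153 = -153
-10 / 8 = -5 / 4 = -1.25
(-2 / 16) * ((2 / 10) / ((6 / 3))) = -1 / 80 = -0.01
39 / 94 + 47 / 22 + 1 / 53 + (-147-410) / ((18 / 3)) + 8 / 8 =-14675407 / 164406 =-89.26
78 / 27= 26 / 9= 2.89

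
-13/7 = -1.86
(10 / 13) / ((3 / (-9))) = -2.31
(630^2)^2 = 157529610000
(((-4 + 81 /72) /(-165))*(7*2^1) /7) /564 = 23 /372240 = 0.00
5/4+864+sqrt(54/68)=866.14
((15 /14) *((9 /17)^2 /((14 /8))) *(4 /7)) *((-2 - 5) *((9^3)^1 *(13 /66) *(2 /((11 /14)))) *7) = -61410960 /34969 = -1756.15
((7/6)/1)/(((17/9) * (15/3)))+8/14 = 827/1190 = 0.69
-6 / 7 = -0.86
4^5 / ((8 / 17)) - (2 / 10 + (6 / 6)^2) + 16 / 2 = 10914 / 5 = 2182.80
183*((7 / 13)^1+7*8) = 134505 / 13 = 10346.54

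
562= 562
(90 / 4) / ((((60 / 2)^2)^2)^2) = 1 / 29160000000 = 0.00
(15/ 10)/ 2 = 3/ 4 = 0.75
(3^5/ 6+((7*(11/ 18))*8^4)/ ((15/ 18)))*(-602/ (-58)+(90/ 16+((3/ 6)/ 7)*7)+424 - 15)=62389045283/ 6960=8963943.29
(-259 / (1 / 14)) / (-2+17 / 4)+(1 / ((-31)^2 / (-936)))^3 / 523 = -6732248202796856 / 4177479826467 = -1611.56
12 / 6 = 2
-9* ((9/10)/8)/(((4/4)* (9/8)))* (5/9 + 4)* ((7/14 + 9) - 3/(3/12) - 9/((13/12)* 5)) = 22181/1300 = 17.06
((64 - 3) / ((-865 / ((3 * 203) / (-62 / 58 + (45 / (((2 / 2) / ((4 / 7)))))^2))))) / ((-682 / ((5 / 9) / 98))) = 359107 / 664082549196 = 0.00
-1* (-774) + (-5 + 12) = 781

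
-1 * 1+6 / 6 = 0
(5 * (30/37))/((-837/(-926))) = 46300/10323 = 4.49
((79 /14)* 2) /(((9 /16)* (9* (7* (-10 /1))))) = -632 /19845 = -0.03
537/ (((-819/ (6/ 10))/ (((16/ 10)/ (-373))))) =1432/ 848575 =0.00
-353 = -353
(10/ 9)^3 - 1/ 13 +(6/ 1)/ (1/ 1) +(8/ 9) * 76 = 709357/ 9477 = 74.85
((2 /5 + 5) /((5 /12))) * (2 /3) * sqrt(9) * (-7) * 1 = -4536 /25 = -181.44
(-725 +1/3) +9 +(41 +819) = 433/3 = 144.33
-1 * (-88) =88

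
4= 4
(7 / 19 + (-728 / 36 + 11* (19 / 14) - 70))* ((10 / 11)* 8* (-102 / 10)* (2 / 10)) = 1111.62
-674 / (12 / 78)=-4381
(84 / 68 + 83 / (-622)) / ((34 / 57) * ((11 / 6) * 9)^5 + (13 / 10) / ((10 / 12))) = 44273800 / 29312145911397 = 0.00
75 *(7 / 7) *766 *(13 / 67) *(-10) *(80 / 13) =-685970.15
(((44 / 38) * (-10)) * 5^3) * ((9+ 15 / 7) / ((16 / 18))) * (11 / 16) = -26544375 / 2128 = -12473.86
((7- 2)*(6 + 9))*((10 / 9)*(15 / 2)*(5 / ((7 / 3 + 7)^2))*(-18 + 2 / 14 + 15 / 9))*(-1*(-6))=-2390625 / 686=-3484.88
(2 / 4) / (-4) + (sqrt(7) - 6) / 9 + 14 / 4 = sqrt(7) / 9 + 65 / 24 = 3.00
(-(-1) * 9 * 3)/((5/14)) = 378/5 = 75.60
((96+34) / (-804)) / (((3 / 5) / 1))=-325 / 1206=-0.27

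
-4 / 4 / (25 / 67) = -2.68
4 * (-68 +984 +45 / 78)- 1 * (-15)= 47857 / 13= 3681.31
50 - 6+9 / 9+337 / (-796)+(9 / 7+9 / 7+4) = 284997 / 5572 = 51.15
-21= -21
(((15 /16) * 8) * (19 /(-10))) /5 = -57 /20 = -2.85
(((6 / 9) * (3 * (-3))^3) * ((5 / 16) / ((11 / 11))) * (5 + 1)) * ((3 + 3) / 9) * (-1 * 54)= 32805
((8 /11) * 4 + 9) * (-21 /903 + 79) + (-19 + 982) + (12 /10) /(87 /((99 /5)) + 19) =1737770577 /912890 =1903.59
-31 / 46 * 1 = -31 / 46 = -0.67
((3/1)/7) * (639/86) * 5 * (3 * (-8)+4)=-95850/301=-318.44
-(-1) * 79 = 79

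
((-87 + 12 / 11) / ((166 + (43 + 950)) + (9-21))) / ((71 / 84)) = -79380 / 895807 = -0.09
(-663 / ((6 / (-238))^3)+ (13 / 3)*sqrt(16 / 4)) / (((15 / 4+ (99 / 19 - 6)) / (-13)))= -367951174396 / 2025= -181704283.65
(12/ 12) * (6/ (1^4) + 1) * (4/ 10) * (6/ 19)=84/ 95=0.88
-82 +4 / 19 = -1554 / 19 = -81.79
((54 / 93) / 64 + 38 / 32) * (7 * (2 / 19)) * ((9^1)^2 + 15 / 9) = 8309 / 114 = 72.89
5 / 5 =1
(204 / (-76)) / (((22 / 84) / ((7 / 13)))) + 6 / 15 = -69536 / 13585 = -5.12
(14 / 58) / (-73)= -7 / 2117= -0.00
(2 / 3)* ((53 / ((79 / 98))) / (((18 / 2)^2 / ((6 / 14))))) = 0.23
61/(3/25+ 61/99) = 150975/1822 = 82.86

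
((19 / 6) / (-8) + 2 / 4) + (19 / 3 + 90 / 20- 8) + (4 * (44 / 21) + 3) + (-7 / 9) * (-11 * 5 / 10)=18745 / 1008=18.60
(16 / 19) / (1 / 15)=240 / 19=12.63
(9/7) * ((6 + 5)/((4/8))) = 198/7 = 28.29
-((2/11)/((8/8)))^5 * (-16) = 512/161051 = 0.00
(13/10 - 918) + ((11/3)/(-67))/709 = -1306380113/1425090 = -916.70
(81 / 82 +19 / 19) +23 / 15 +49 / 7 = 12941 / 1230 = 10.52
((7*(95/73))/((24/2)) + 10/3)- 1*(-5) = 2655/292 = 9.09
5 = 5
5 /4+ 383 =1537 /4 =384.25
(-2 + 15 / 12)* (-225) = 168.75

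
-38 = -38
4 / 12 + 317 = 952 / 3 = 317.33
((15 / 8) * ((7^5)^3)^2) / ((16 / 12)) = 1014270313081151613953846205 / 32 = 31695947283785987936057690.00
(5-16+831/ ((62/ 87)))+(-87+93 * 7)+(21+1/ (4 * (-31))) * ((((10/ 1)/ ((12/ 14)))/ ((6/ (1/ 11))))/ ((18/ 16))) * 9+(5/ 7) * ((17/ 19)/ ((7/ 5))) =9995894687/ 5714478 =1749.22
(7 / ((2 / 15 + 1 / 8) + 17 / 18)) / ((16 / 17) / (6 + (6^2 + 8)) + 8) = 44625 / 61486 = 0.73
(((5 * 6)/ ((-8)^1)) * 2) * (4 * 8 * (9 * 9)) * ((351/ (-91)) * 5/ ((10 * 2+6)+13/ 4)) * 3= 3499200/ 91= 38452.75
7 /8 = 0.88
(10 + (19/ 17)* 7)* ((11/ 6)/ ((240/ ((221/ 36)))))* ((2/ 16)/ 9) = 14443/ 1244160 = 0.01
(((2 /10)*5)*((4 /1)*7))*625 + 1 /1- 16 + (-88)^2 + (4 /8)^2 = 100917 /4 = 25229.25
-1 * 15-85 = -100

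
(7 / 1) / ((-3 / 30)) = -70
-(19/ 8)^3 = -6859/ 512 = -13.40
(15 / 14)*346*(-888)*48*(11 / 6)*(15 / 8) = -380219400 / 7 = -54317057.14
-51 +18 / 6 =-48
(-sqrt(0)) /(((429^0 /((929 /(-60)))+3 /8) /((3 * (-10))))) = 0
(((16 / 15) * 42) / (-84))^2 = 64 / 225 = 0.28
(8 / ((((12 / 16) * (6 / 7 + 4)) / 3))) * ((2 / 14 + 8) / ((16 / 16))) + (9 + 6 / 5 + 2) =5597 / 85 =65.85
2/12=1/6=0.17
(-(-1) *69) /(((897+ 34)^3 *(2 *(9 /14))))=23 /345837639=0.00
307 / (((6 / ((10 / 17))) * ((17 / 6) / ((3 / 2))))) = 4605 / 289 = 15.93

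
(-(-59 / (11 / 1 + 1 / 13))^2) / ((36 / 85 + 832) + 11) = -50004565 / 1486584576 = -0.03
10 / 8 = 5 / 4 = 1.25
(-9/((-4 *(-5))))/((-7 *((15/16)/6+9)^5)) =0.00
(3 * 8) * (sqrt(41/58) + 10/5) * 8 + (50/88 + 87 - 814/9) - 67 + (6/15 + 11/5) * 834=96 * sqrt(2378)/29 + 4915397/1980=2643.95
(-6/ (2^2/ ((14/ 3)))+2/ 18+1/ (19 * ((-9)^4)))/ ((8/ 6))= -858761/ 166212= -5.17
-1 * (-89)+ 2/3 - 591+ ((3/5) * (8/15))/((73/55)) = -548696/1095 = -501.09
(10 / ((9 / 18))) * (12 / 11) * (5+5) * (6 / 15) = 960 / 11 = 87.27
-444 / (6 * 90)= -37 / 45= -0.82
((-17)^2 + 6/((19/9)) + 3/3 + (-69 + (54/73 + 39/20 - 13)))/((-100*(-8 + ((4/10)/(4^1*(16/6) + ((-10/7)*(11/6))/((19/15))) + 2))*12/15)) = 278398531/620962560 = 0.45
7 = 7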